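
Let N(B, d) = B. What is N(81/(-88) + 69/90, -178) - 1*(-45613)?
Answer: 60208957/1320 ≈ 45613.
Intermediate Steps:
N(81/(-88) + 69/90, -178) - 1*(-45613) = (81/(-88) + 69/90) - 1*(-45613) = (81*(-1/88) + 69*(1/90)) + 45613 = (-81/88 + 23/30) + 45613 = -203/1320 + 45613 = 60208957/1320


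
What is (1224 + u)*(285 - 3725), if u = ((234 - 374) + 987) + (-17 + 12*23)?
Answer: -8015200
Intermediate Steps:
u = 1106 (u = (-140 + 987) + (-17 + 276) = 847 + 259 = 1106)
(1224 + u)*(285 - 3725) = (1224 + 1106)*(285 - 3725) = 2330*(-3440) = -8015200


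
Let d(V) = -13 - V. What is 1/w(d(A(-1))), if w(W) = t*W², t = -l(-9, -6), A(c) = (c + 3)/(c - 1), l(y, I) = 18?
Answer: -1/2592 ≈ -0.00038580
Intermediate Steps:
A(c) = (3 + c)/(-1 + c)
t = -18 (t = -1*18 = -18)
w(W) = -18*W²
1/w(d(A(-1))) = 1/(-18*(-13 - (3 - 1)/(-1 - 1))²) = 1/(-18*(-13 - 2/(-2))²) = 1/(-18*(-13 - (-1)*2/2)²) = 1/(-18*(-13 - 1*(-1))²) = 1/(-18*(-13 + 1)²) = 1/(-18*(-12)²) = 1/(-18*144) = 1/(-2592) = -1/2592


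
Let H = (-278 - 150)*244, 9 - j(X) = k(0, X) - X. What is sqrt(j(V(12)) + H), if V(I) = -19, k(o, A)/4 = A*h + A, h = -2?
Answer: I*sqrt(104518) ≈ 323.29*I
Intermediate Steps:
k(o, A) = -4*A (k(o, A) = 4*(A*(-2) + A) = 4*(-2*A + A) = 4*(-A) = -4*A)
j(X) = 9 + 5*X (j(X) = 9 - (-4*X - X) = 9 - (-5)*X = 9 + 5*X)
H = -104432 (H = -428*244 = -104432)
sqrt(j(V(12)) + H) = sqrt((9 + 5*(-19)) - 104432) = sqrt((9 - 95) - 104432) = sqrt(-86 - 104432) = sqrt(-104518) = I*sqrt(104518)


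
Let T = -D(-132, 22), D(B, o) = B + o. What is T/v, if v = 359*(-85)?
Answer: -22/6103 ≈ -0.0036048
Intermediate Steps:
v = -30515
T = 110 (T = -(-132 + 22) = -1*(-110) = 110)
T/v = 110/(-30515) = 110*(-1/30515) = -22/6103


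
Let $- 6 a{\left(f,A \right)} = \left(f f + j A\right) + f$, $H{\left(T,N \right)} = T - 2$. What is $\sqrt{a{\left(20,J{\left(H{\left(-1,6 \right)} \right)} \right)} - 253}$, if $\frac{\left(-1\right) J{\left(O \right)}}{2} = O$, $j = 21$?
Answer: $2 i \sqrt{86} \approx 18.547 i$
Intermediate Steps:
$H{\left(T,N \right)} = -2 + T$ ($H{\left(T,N \right)} = T - 2 = -2 + T$)
$J{\left(O \right)} = - 2 O$
$a{\left(f,A \right)} = - \frac{7 A}{2} - \frac{f}{6} - \frac{f^{2}}{6}$ ($a{\left(f,A \right)} = - \frac{\left(f f + 21 A\right) + f}{6} = - \frac{\left(f^{2} + 21 A\right) + f}{6} = - \frac{f + f^{2} + 21 A}{6} = - \frac{7 A}{2} - \frac{f}{6} - \frac{f^{2}}{6}$)
$\sqrt{a{\left(20,J{\left(H{\left(-1,6 \right)} \right)} \right)} - 253} = \sqrt{\left(- \frac{7 \left(- 2 \left(-2 - 1\right)\right)}{2} - \frac{10}{3} - \frac{20^{2}}{6}\right) - 253} = \sqrt{\left(- \frac{7 \left(\left(-2\right) \left(-3\right)\right)}{2} - \frac{10}{3} - \frac{200}{3}\right) - 253} = \sqrt{\left(\left(- \frac{7}{2}\right) 6 - \frac{10}{3} - \frac{200}{3}\right) - 253} = \sqrt{\left(-21 - \frac{10}{3} - \frac{200}{3}\right) - 253} = \sqrt{-91 - 253} = \sqrt{-344} = 2 i \sqrt{86}$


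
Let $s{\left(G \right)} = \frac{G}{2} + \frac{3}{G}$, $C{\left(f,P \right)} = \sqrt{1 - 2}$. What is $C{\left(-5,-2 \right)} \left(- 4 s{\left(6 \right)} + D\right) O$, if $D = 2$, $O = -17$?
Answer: $204 i \approx 204.0 i$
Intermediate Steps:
$C{\left(f,P \right)} = i$ ($C{\left(f,P \right)} = \sqrt{-1} = i$)
$s{\left(G \right)} = \frac{G}{2} + \frac{3}{G}$ ($s{\left(G \right)} = G \frac{1}{2} + \frac{3}{G} = \frac{G}{2} + \frac{3}{G}$)
$C{\left(-5,-2 \right)} \left(- 4 s{\left(6 \right)} + D\right) O = i \left(- 4 \left(\frac{1}{2} \cdot 6 + \frac{3}{6}\right) + 2\right) \left(-17\right) = i \left(- 4 \left(3 + 3 \cdot \frac{1}{6}\right) + 2\right) \left(-17\right) = i \left(- 4 \left(3 + \frac{1}{2}\right) + 2\right) \left(-17\right) = i \left(\left(-4\right) \frac{7}{2} + 2\right) \left(-17\right) = i \left(-14 + 2\right) \left(-17\right) = i \left(-12\right) \left(-17\right) = - 12 i \left(-17\right) = 204 i$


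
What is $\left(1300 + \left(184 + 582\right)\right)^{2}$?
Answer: $4268356$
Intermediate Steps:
$\left(1300 + \left(184 + 582\right)\right)^{2} = \left(1300 + 766\right)^{2} = 2066^{2} = 4268356$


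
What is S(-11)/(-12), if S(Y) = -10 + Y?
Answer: 7/4 ≈ 1.7500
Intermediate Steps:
S(-11)/(-12) = (-10 - 11)/(-12) = -1/12*(-21) = 7/4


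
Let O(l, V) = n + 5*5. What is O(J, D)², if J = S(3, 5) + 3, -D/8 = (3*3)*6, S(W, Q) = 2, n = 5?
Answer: 900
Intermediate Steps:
D = -432 (D = -8*3*3*6 = -72*6 = -8*54 = -432)
J = 5 (J = 2 + 3 = 5)
O(l, V) = 30 (O(l, V) = 5 + 5*5 = 5 + 25 = 30)
O(J, D)² = 30² = 900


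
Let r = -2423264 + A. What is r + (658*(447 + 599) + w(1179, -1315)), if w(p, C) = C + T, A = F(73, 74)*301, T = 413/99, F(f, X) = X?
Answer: -169689250/99 ≈ -1.7140e+6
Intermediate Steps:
T = 413/99 (T = 413*(1/99) = 413/99 ≈ 4.1717)
A = 22274 (A = 74*301 = 22274)
w(p, C) = 413/99 + C (w(p, C) = C + 413/99 = 413/99 + C)
r = -2400990 (r = -2423264 + 22274 = -2400990)
r + (658*(447 + 599) + w(1179, -1315)) = -2400990 + (658*(447 + 599) + (413/99 - 1315)) = -2400990 + (658*1046 - 129772/99) = -2400990 + (688268 - 129772/99) = -2400990 + 68008760/99 = -169689250/99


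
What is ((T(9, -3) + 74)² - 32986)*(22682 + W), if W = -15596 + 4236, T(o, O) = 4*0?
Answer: -311468220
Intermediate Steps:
T(o, O) = 0
W = -11360
((T(9, -3) + 74)² - 32986)*(22682 + W) = ((0 + 74)² - 32986)*(22682 - 11360) = (74² - 32986)*11322 = (5476 - 32986)*11322 = -27510*11322 = -311468220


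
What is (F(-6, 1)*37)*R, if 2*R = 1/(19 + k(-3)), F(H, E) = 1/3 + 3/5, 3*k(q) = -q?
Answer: 259/300 ≈ 0.86333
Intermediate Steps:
k(q) = -q/3 (k(q) = (-q)/3 = -q/3)
F(H, E) = 14/15 (F(H, E) = 1*(⅓) + 3*(⅕) = ⅓ + ⅗ = 14/15)
R = 1/40 (R = 1/(2*(19 - ⅓*(-3))) = 1/(2*(19 + 1)) = (½)/20 = (½)*(1/20) = 1/40 ≈ 0.025000)
(F(-6, 1)*37)*R = ((14/15)*37)*(1/40) = (518/15)*(1/40) = 259/300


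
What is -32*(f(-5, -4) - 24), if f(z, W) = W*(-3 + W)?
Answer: -128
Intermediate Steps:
-32*(f(-5, -4) - 24) = -32*(-4*(-3 - 4) - 24) = -32*(-4*(-7) - 24) = -32*(28 - 24) = -32*4 = -128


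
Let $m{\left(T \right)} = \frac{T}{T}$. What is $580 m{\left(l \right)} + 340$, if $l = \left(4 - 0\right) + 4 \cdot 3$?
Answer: $920$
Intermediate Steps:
$l = 16$ ($l = \left(4 + 0\right) + 12 = 4 + 12 = 16$)
$m{\left(T \right)} = 1$
$580 m{\left(l \right)} + 340 = 580 \cdot 1 + 340 = 580 + 340 = 920$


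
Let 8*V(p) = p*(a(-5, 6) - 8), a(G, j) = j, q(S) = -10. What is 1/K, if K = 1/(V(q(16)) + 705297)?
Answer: 1410599/2 ≈ 7.0530e+5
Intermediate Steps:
V(p) = -p/4 (V(p) = (p*(6 - 8))/8 = (p*(-2))/8 = (-2*p)/8 = -p/4)
K = 2/1410599 (K = 1/(-¼*(-10) + 705297) = 1/(5/2 + 705297) = 1/(1410599/2) = 2/1410599 ≈ 1.4178e-6)
1/K = 1/(2/1410599) = 1410599/2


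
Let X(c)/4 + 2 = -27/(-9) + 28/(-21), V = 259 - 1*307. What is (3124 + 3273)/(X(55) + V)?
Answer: -19191/148 ≈ -129.67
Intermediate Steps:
V = -48 (V = 259 - 307 = -48)
X(c) = -4/3 (X(c) = -8 + 4*(-27/(-9) + 28/(-21)) = -8 + 4*(-27*(-1/9) + 28*(-1/21)) = -8 + 4*(3 - 4/3) = -8 + 4*(5/3) = -8 + 20/3 = -4/3)
(3124 + 3273)/(X(55) + V) = (3124 + 3273)/(-4/3 - 48) = 6397/(-148/3) = 6397*(-3/148) = -19191/148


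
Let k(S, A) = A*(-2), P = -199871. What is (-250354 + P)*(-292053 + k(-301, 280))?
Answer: 131741687925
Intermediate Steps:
k(S, A) = -2*A
(-250354 + P)*(-292053 + k(-301, 280)) = (-250354 - 199871)*(-292053 - 2*280) = -450225*(-292053 - 560) = -450225*(-292613) = 131741687925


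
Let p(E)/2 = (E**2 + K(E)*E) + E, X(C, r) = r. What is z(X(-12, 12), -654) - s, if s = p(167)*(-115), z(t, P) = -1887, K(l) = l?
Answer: 12865463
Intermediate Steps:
p(E) = 2*E + 4*E**2 (p(E) = 2*((E**2 + E*E) + E) = 2*((E**2 + E**2) + E) = 2*(2*E**2 + E) = 2*(E + 2*E**2) = 2*E + 4*E**2)
s = -12867350 (s = (2*167*(1 + 2*167))*(-115) = (2*167*(1 + 334))*(-115) = (2*167*335)*(-115) = 111890*(-115) = -12867350)
z(X(-12, 12), -654) - s = -1887 - 1*(-12867350) = -1887 + 12867350 = 12865463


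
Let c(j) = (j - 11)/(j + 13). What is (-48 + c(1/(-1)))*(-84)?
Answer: 4116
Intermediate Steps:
c(j) = (-11 + j)/(13 + j)
(-48 + c(1/(-1)))*(-84) = (-48 + (-11 + 1/(-1))/(13 + 1/(-1)))*(-84) = (-48 + (-11 - 1)/(13 - 1))*(-84) = (-48 - 12/12)*(-84) = (-48 + (1/12)*(-12))*(-84) = (-48 - 1)*(-84) = -49*(-84) = 4116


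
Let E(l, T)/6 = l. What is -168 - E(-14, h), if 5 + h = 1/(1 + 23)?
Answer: -84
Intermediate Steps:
h = -119/24 (h = -5 + 1/(1 + 23) = -5 + 1/24 = -119/24 ≈ -4.9583)
E(l, T) = 6*l
-168 - E(-14, h) = -168 - 6*(-14) = -168 - 1*(-84) = -168 + 84 = -84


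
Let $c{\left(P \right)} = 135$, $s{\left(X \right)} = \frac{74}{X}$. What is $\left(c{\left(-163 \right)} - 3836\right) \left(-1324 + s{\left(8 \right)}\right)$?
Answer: $\frac{19463559}{4} \approx 4.8659 \cdot 10^{6}$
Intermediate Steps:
$\left(c{\left(-163 \right)} - 3836\right) \left(-1324 + s{\left(8 \right)}\right) = \left(135 - 3836\right) \left(-1324 + \frac{74}{8}\right) = - 3701 \left(-1324 + 74 \cdot \frac{1}{8}\right) = - 3701 \left(-1324 + \frac{37}{4}\right) = \left(-3701\right) \left(- \frac{5259}{4}\right) = \frac{19463559}{4}$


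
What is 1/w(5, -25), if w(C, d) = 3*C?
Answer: 1/15 ≈ 0.066667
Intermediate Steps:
1/w(5, -25) = 1/(3*5) = 1/15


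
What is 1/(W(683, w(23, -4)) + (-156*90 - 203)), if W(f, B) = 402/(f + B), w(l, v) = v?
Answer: -679/9670595 ≈ -7.0213e-5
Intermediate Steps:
W(f, B) = 402/(B + f)
1/(W(683, w(23, -4)) + (-156*90 - 203)) = 1/(402/(-4 + 683) + (-156*90 - 203)) = 1/(402/679 + (-14040 - 203)) = 1/(402*(1/679) - 14243) = 1/(402/679 - 14243) = 1/(-9670595/679) = -679/9670595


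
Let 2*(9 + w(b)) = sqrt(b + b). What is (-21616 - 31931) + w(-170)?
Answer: -53556 + I*sqrt(85) ≈ -53556.0 + 9.2195*I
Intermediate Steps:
w(b) = -9 + sqrt(2)*sqrt(b)/2 (w(b) = -9 + sqrt(b + b)/2 = -9 + sqrt(2*b)/2 = -9 + (sqrt(2)*sqrt(b))/2 = -9 + sqrt(2)*sqrt(b)/2)
(-21616 - 31931) + w(-170) = (-21616 - 31931) + (-9 + sqrt(2)*sqrt(-170)/2) = -53547 + (-9 + sqrt(2)*(I*sqrt(170))/2) = -53547 + (-9 + I*sqrt(85)) = -53556 + I*sqrt(85)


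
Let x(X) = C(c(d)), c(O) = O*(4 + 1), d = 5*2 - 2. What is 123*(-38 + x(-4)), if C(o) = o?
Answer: 246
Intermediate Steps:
d = 8 (d = 10 - 2 = 8)
c(O) = 5*O (c(O) = O*5 = 5*O)
x(X) = 40 (x(X) = 5*8 = 40)
123*(-38 + x(-4)) = 123*(-38 + 40) = 123*2 = 246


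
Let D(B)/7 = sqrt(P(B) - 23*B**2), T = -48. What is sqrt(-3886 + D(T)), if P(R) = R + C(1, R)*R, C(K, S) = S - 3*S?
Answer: sqrt(-3886 + 28*I*sqrt(3603)) ≈ 13.189 + 63.718*I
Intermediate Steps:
C(K, S) = -2*S
P(R) = R - 2*R**2 (P(R) = R + (-2*R)*R = R - 2*R**2)
D(B) = 7*sqrt(-23*B**2 + B*(1 - 2*B)) (D(B) = 7*sqrt(B*(1 - 2*B) - 23*B**2) = 7*sqrt(-23*B**2 + B*(1 - 2*B)))
sqrt(-3886 + D(T)) = sqrt(-3886 + 7*sqrt(-48*(1 - 25*(-48)))) = sqrt(-3886 + 7*sqrt(-48*(1 + 1200))) = sqrt(-3886 + 7*sqrt(-48*1201)) = sqrt(-3886 + 7*sqrt(-57648)) = sqrt(-3886 + 7*(4*I*sqrt(3603))) = sqrt(-3886 + 28*I*sqrt(3603))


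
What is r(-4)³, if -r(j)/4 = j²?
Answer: -262144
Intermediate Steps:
r(j) = -4*j²
r(-4)³ = (-4*(-4)²)³ = (-4*16)³ = (-64)³ = -262144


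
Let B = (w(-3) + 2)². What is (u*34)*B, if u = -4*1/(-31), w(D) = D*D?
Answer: 16456/31 ≈ 530.84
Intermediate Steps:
w(D) = D²
B = 121 (B = ((-3)² + 2)² = (9 + 2)² = 11² = 121)
u = 4/31 (u = -4*(-1/31) = 4/31 ≈ 0.12903)
(u*34)*B = ((4/31)*34)*121 = (136/31)*121 = 16456/31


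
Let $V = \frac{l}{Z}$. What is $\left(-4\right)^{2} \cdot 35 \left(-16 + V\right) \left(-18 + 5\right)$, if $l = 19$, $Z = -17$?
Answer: $\frac{2118480}{17} \approx 1.2462 \cdot 10^{5}$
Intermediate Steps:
$V = - \frac{19}{17}$ ($V = \frac{19}{-17} = 19 \left(- \frac{1}{17}\right) = - \frac{19}{17} \approx -1.1176$)
$\left(-4\right)^{2} \cdot 35 \left(-16 + V\right) \left(-18 + 5\right) = \left(-4\right)^{2} \cdot 35 \left(-16 - \frac{19}{17}\right) \left(-18 + 5\right) = 16 \cdot 35 \left(\left(- \frac{291}{17}\right) \left(-13\right)\right) = 560 \cdot \frac{3783}{17} = \frac{2118480}{17}$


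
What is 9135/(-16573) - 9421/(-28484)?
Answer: -104067107/472065332 ≈ -0.22045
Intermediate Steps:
9135/(-16573) - 9421/(-28484) = 9135*(-1/16573) - 9421*(-1/28484) = -9135/16573 + 9421/28484 = -104067107/472065332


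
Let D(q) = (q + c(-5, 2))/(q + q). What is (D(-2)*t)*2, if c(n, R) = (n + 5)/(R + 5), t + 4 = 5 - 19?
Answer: -18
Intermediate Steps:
t = -18 (t = -4 + (5 - 19) = -4 - 14 = -18)
c(n, R) = (5 + n)/(5 + R)
D(q) = ½ (D(q) = (q + (5 - 5)/(5 + 2))/(q + q) = (q + 0/7)/((2*q)) = (q + (⅐)*0)*(1/(2*q)) = (q + 0)*(1/(2*q)) = q*(1/(2*q)) = ½)
(D(-2)*t)*2 = ((½)*(-18))*2 = -9*2 = -18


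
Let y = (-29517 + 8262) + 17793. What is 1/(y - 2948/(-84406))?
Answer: -42203/146105312 ≈ -0.00028885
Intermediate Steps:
y = -3462 (y = -21255 + 17793 = -3462)
1/(y - 2948/(-84406)) = 1/(-3462 - 2948/(-84406)) = 1/(-3462 - 2948*(-1/84406)) = 1/(-3462 + 1474/42203) = 1/(-146105312/42203) = -42203/146105312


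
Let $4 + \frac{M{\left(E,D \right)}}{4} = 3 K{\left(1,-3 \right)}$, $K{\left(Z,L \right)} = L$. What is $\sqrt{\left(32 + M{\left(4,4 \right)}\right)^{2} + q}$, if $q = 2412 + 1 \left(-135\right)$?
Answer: $\sqrt{2677} \approx 51.74$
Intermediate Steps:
$q = 2277$ ($q = 2412 - 135 = 2277$)
$M{\left(E,D \right)} = -52$ ($M{\left(E,D \right)} = -16 + 4 \cdot 3 \left(-3\right) = -16 + 4 \left(-9\right) = -16 - 36 = -52$)
$\sqrt{\left(32 + M{\left(4,4 \right)}\right)^{2} + q} = \sqrt{\left(32 - 52\right)^{2} + 2277} = \sqrt{\left(-20\right)^{2} + 2277} = \sqrt{400 + 2277} = \sqrt{2677}$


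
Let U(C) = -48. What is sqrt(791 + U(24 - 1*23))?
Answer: sqrt(743) ≈ 27.258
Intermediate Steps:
sqrt(791 + U(24 - 1*23)) = sqrt(791 - 48) = sqrt(743)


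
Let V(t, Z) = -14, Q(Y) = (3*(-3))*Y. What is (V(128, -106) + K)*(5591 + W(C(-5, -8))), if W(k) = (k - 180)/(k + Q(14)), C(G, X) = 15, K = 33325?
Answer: 6892778742/37 ≈ 1.8629e+8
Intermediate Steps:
Q(Y) = -9*Y
W(k) = (-180 + k)/(-126 + k) (W(k) = (k - 180)/(k - 9*14) = (-180 + k)/(k - 126) = (-180 + k)/(-126 + k))
(V(128, -106) + K)*(5591 + W(C(-5, -8))) = (-14 + 33325)*(5591 + (-180 + 15)/(-126 + 15)) = 33311*(5591 - 165/(-111)) = 33311*(5591 - 1/111*(-165)) = 33311*(5591 + 55/37) = 33311*(206922/37) = 6892778742/37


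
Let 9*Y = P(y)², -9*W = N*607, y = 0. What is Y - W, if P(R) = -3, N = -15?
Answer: -3032/3 ≈ -1010.7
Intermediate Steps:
W = 3035/3 (W = -(-5)*607/3 = -⅑*(-9105) = 3035/3 ≈ 1011.7)
Y = 1 (Y = (⅑)*(-3)² = (⅑)*9 = 1)
Y - W = 1 - 1*3035/3 = 1 - 3035/3 = -3032/3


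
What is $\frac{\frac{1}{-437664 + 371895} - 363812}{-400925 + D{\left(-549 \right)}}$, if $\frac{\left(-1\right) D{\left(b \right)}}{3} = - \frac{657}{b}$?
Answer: $\frac{1459580637169}{1608489019236} \approx 0.90742$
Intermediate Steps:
$D{\left(b \right)} = \frac{1971}{b}$ ($D{\left(b \right)} = - 3 \left(- \frac{657}{b}\right) = \frac{1971}{b}$)
$\frac{\frac{1}{-437664 + 371895} - 363812}{-400925 + D{\left(-549 \right)}} = \frac{\frac{1}{-437664 + 371895} - 363812}{-400925 + \frac{1971}{-549}} = \frac{\frac{1}{-65769} - 363812}{-400925 + 1971 \left(- \frac{1}{549}\right)} = \frac{- \frac{1}{65769} - 363812}{-400925 - \frac{219}{61}} = - \frac{23927551429}{65769 \left(- \frac{24456644}{61}\right)} = \left(- \frac{23927551429}{65769}\right) \left(- \frac{61}{24456644}\right) = \frac{1459580637169}{1608489019236}$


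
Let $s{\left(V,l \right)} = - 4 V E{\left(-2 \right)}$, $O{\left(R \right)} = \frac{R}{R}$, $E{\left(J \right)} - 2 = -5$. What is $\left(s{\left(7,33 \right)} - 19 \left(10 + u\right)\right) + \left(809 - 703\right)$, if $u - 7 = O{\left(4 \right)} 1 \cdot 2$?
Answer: $-171$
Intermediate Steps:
$E{\left(J \right)} = -3$ ($E{\left(J \right)} = 2 - 5 = -3$)
$O{\left(R \right)} = 1$
$s{\left(V,l \right)} = 12 V$ ($s{\left(V,l \right)} = - 4 V \left(-3\right) = 12 V$)
$u = 9$ ($u = 7 + 1 \cdot 1 \cdot 2 = 7 + 1 \cdot 2 = 7 + 2 = 9$)
$\left(s{\left(7,33 \right)} - 19 \left(10 + u\right)\right) + \left(809 - 703\right) = \left(12 \cdot 7 - 19 \left(10 + 9\right)\right) + \left(809 - 703\right) = \left(84 - 361\right) + 106 = -277 + 106 = -171$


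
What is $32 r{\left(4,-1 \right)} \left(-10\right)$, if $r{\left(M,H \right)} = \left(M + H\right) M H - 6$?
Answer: $5760$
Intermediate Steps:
$r{\left(M,H \right)} = -6 + H M \left(H + M\right)$ ($r{\left(M,H \right)} = \left(H + M\right) M H - 6 = M \left(H + M\right) H - 6 = H M \left(H + M\right) - 6 = -6 + H M \left(H + M\right)$)
$32 r{\left(4,-1 \right)} \left(-10\right) = 32 \left(-6 - 4^{2} + 4 \left(-1\right)^{2}\right) \left(-10\right) = 32 \left(-6 - 16 + 4 \cdot 1\right) \left(-10\right) = 32 \left(-6 - 16 + 4\right) \left(-10\right) = 32 \left(-18\right) \left(-10\right) = \left(-576\right) \left(-10\right) = 5760$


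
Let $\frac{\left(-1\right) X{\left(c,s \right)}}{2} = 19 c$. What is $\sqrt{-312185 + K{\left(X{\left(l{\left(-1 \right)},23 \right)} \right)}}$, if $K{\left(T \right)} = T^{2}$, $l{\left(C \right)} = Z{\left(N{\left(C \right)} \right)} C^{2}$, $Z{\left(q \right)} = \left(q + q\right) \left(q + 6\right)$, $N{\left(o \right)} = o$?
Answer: $i \sqrt{167785} \approx 409.62 i$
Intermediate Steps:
$Z{\left(q \right)} = 2 q \left(6 + q\right)$
$l{\left(C \right)} = 2 C^{3} \left(6 + C\right)$ ($l{\left(C \right)} = 2 C \left(6 + C\right) C^{2} = 2 C^{3} \left(6 + C\right)$)
$X{\left(c,s \right)} = - 38 c$ ($X{\left(c,s \right)} = - 2 \cdot 19 c = - 38 c$)
$\sqrt{-312185 + K{\left(X{\left(l{\left(-1 \right)},23 \right)} \right)}} = \sqrt{-312185 + \left(- 38 \cdot 2 \left(-1\right)^{3} \left(6 - 1\right)\right)^{2}} = \sqrt{-312185 + \left(- 38 \cdot 2 \left(-1\right) 5\right)^{2}} = \sqrt{-312185 + \left(\left(-38\right) \left(-10\right)\right)^{2}} = \sqrt{-312185 + 380^{2}} = \sqrt{-312185 + 144400} = \sqrt{-167785} = i \sqrt{167785}$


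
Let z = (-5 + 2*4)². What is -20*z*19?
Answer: -3420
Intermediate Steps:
z = 9 (z = (-5 + 8)² = 3² = 9)
-20*z*19 = -20*9*19 = -180*19 = -3420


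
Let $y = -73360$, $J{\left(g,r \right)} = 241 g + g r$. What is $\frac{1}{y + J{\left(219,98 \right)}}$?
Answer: $\frac{1}{881} \approx 0.0011351$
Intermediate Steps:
$\frac{1}{y + J{\left(219,98 \right)}} = \frac{1}{-73360 + 219 \left(241 + 98\right)} = \frac{1}{-73360 + 219 \cdot 339} = \frac{1}{-73360 + 74241} = \frac{1}{881}$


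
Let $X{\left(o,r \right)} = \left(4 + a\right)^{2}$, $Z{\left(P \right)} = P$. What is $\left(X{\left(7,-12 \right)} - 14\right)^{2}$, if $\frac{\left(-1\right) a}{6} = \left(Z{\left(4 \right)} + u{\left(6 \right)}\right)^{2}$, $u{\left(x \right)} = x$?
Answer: $126168460804$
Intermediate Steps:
$a = -600$ ($a = - 6 \left(4 + 6\right)^{2} = - 6 \cdot 10^{2} = \left(-6\right) 100 = -600$)
$X{\left(o,r \right)} = 355216$ ($X{\left(o,r \right)} = \left(4 - 600\right)^{2} = \left(-596\right)^{2} = 355216$)
$\left(X{\left(7,-12 \right)} - 14\right)^{2} = \left(355216 - 14\right)^{2} = 355202^{2} = 126168460804$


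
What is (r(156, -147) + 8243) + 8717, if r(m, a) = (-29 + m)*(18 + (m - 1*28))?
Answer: 35502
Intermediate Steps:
r(m, a) = (-29 + m)*(-10 + m) (r(m, a) = (-29 + m)*(18 + (m - 28)) = (-29 + m)*(18 + (-28 + m)) = (-29 + m)*(-10 + m))
(r(156, -147) + 8243) + 8717 = ((290 + 156**2 - 39*156) + 8243) + 8717 = ((290 + 24336 - 6084) + 8243) + 8717 = (18542 + 8243) + 8717 = 26785 + 8717 = 35502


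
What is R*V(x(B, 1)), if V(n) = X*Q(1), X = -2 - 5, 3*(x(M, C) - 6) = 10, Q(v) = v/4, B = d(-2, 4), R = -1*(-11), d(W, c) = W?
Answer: -77/4 ≈ -19.250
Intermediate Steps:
R = 11
B = -2
Q(v) = v/4 (Q(v) = v*(1/4) = v/4)
x(M, C) = 28/3 (x(M, C) = 6 + (1/3)*10 = 6 + 10/3 = 28/3)
X = -7
V(n) = -7/4
R*V(x(B, 1)) = 11*(-7/4) = -77/4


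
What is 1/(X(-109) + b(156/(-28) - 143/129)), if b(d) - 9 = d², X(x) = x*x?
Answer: 815409/9731598034 ≈ 8.3790e-5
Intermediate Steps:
X(x) = x²
b(d) = 9 + d²
1/(X(-109) + b(156/(-28) - 143/129)) = 1/((-109)² + (9 + (156/(-28) - 143/129)²)) = 1/(11881 + (9 + (156*(-1/28) - 143*1/129)²)) = 1/(11881 + (9 + (-39/7 - 143/129)²)) = 1/(11881 + (9 + (-6032/903)²)) = 1/(11881 + (9 + 36385024/815409)) = 1/(11881 + 43723705/815409) = 1/(9731598034/815409) = 815409/9731598034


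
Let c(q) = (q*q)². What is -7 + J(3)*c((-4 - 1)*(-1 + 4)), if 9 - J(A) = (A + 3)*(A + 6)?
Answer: -2278132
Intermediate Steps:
c(q) = q⁴ (c(q) = (q²)² = q⁴)
J(A) = 9 - (3 + A)*(6 + A) (J(A) = 9 - (A + 3)*(A + 6) = 9 - (3 + A)*(6 + A))
-7 + J(3)*c((-4 - 1)*(-1 + 4)) = -7 + (-9 - 1*3² - 9*3)*((-4 - 1)*(-1 + 4))⁴ = -7 + (-9 - 1*9 - 27)*(-5*3)⁴ = -7 + (-9 - 9 - 27)*(-15)⁴ = -7 - 45*50625 = -7 - 2278125 = -2278132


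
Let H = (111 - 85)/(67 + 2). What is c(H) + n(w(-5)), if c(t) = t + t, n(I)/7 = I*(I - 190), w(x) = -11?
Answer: 1067965/69 ≈ 15478.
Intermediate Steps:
H = 26/69 ≈ 0.37681
n(I) = 7*I*(-190 + I) (n(I) = 7*(I*(I - 190)) = 7*(I*(-190 + I)) = 7*I*(-190 + I))
c(t) = 2*t
c(H) + n(w(-5)) = 2*(26/69) + 7*(-11)*(-190 - 11) = 52/69 + 7*(-11)*(-201) = 52/69 + 15477 = 1067965/69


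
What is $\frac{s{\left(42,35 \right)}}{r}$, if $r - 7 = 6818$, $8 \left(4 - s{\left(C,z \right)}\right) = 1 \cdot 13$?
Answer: $\frac{19}{54600} \approx 0.00034799$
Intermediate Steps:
$s{\left(C,z \right)} = \frac{19}{8}$ ($s{\left(C,z \right)} = 4 - \frac{1 \cdot 13}{8} = 4 - \frac{13}{8} = \frac{19}{8}$)
$r = 6825$ ($r = 7 + 6818 = 6825$)
$\frac{s{\left(42,35 \right)}}{r} = \frac{19}{8 \cdot 6825} = \frac{19}{8} \cdot \frac{1}{6825} = \frac{19}{54600}$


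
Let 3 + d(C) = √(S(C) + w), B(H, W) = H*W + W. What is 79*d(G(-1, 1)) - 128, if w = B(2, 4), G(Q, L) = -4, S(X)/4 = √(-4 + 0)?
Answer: -365 + 158*√(3 + 2*I) ≈ -77.858 + 86.94*I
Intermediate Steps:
S(X) = 8*I (S(X) = 4*√(-4 + 0) = 4*√(-4) = 4*(2*I) = 8*I)
B(H, W) = W + H*W
w = 12 (w = 4*(1 + 2) = 4*3 = 12)
d(C) = -3 + √(12 + 8*I) (d(C) = -3 + √(8*I + 12) = -3 + √(12 + 8*I))
79*d(G(-1, 1)) - 128 = 79*(-3 + 2*√(3 + 2*I)) - 128 = (-237 + 158*√(3 + 2*I)) - 128 = -365 + 158*√(3 + 2*I)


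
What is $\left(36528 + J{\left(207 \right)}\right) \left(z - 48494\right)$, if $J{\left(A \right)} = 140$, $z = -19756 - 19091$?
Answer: $-3202619788$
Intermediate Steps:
$z = -38847$
$\left(36528 + J{\left(207 \right)}\right) \left(z - 48494\right) = \left(36528 + 140\right) \left(-38847 - 48494\right) = 36668 \left(-87341\right) = -3202619788$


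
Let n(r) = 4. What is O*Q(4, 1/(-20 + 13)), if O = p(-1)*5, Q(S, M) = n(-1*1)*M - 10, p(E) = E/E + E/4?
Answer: -555/14 ≈ -39.643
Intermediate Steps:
p(E) = 1 + E/4 (p(E) = 1 + E*(1/4) = 1 + E/4)
Q(S, M) = -10 + 4*M (Q(S, M) = 4*M - 10 = -10 + 4*M)
O = 15/4 (O = (1 + (1/4)*(-1))*5 = (1 - 1/4)*5 = (3/4)*5 = 15/4 ≈ 3.7500)
O*Q(4, 1/(-20 + 13)) = 15*(-10 + 4/(-20 + 13))/4 = 15*(-10 + 4/(-7))/4 = 15*(-10 + 4*(-1/7))/4 = 15*(-10 - 4/7)/4 = (15/4)*(-74/7) = -555/14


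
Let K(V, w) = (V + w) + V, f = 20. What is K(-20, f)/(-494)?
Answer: 10/247 ≈ 0.040486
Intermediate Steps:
K(V, w) = w + 2*V
K(-20, f)/(-494) = (20 + 2*(-20))/(-494) = (20 - 40)*(-1/494) = -20*(-1/494) = 10/247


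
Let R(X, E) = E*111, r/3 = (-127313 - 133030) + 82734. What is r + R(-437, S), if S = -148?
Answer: -549255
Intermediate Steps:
r = -532827 (r = 3*((-127313 - 133030) + 82734) = 3*(-260343 + 82734) = 3*(-177609) = -532827)
R(X, E) = 111*E
r + R(-437, S) = -532827 + 111*(-148) = -532827 - 16428 = -549255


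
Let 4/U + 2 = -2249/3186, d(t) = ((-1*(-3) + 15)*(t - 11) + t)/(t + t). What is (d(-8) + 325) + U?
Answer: 23821323/68968 ≈ 345.40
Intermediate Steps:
d(t) = (-198 + 19*t)/(2*t) (d(t) = ((3 + 15)*(-11 + t) + t)/((2*t)) = (18*(-11 + t) + t)*(1/(2*t)) = ((-198 + 18*t) + t)*(1/(2*t)) = (-198 + 19*t)*(1/(2*t)) = (-198 + 19*t)/(2*t))
U = -12744/8621 (U = 4/(-2 - 2249/3186) = 4/(-8621/3186) = 4*(-3186/8621) = -12744/8621 ≈ -1.4783)
(d(-8) + 325) + U = ((19/2 - 99/(-8)) + 325) - 12744/8621 = ((19/2 - 99*(-⅛)) + 325) - 12744/8621 = ((19/2 + 99/8) + 325) - 12744/8621 = (175/8 + 325) - 12744/8621 = 2775/8 - 12744/8621 = 23821323/68968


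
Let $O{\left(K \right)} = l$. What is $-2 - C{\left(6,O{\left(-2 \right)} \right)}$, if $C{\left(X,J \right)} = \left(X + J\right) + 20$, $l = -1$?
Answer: $-27$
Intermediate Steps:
$O{\left(K \right)} = -1$
$C{\left(X,J \right)} = 20 + J + X$ ($C{\left(X,J \right)} = \left(J + X\right) + 20 = 20 + J + X$)
$-2 - C{\left(6,O{\left(-2 \right)} \right)} = -2 - \left(20 - 1 + 6\right) = -2 - 25 = -27$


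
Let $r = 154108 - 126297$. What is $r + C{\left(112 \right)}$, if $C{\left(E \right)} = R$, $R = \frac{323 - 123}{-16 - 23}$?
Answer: $\frac{1084429}{39} \approx 27806.0$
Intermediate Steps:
$r = 27811$ ($r = 154108 - 126297 = 27811$)
$R = - \frac{200}{39}$ ($R = \frac{200}{-39} = 200 \left(- \frac{1}{39}\right) = - \frac{200}{39} \approx -5.1282$)
$C{\left(E \right)} = - \frac{200}{39}$
$r + C{\left(112 \right)} = 27811 - \frac{200}{39} = \frac{1084429}{39}$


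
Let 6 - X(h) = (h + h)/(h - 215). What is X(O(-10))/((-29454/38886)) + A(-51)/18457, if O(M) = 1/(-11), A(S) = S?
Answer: -849238015946/107186203579 ≈ -7.9230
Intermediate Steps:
O(M) = -1/11
X(h) = 6 - 2*h/(-215 + h) (X(h) = 6 - (h + h)/(h - 215) = 6 - 2*h/(-215 + h))
X(O(-10))/((-29454/38886)) + A(-51)/18457 = (2*(-645 + 2*(-1/11))/(-215 - 1/11))/((-29454/38886)) - 51/18457 = (2*(-645 - 2/11)/(-2366/11))/((-29454*1/38886)) - 51*1/18457 = (2*(-11/2366)*(-7097/11))/(-4909/6481) - 51/18457 = (7097/1183)*(-6481/4909) - 51/18457 = -45995657/5807347 - 51/18457 = -849238015946/107186203579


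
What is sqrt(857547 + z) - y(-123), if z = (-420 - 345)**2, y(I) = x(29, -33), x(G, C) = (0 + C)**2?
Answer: -1089 + 18*sqrt(4453) ≈ 112.15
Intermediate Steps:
x(G, C) = C**2
y(I) = 1089 (y(I) = (-33)**2 = 1089)
z = 585225 (z = (-765)**2 = 585225)
sqrt(857547 + z) - y(-123) = sqrt(857547 + 585225) - 1*1089 = sqrt(1442772) - 1089 = 18*sqrt(4453) - 1089 = -1089 + 18*sqrt(4453)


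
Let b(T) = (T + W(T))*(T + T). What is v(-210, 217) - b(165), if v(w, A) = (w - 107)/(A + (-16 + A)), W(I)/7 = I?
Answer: -182081117/418 ≈ -4.3560e+5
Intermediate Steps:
W(I) = 7*I
v(w, A) = (-107 + w)/(-16 + 2*A)
b(T) = 16*T² (b(T) = (T + 7*T)*(T + T) = (8*T)*(2*T) = 16*T²)
v(-210, 217) - b(165) = (-107 - 210)/(2*(-8 + 217)) - 16*165² = (½)*(-317)/209 - 16*27225 = (½)*(1/209)*(-317) - 1*435600 = -317/418 - 435600 = -182081117/418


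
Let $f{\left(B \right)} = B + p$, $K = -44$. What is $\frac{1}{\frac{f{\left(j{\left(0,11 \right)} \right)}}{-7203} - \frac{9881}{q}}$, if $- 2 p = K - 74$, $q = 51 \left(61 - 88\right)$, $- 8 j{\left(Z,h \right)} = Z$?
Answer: $\frac{3306177}{23697200} \approx 0.13952$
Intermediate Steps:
$j{\left(Z,h \right)} = - \frac{Z}{8}$
$q = -1377$ ($q = 51 \left(-27\right) = -1377$)
$p = 59$ ($p = - \frac{-44 - 74}{2} = \left(- \frac{1}{2}\right) \left(-118\right) = 59$)
$f{\left(B \right)} = 59 + B$ ($f{\left(B \right)} = B + 59 = 59 + B$)
$\frac{1}{\frac{f{\left(j{\left(0,11 \right)} \right)}}{-7203} - \frac{9881}{q}} = \frac{1}{\frac{59 - 0}{-7203} - \frac{9881}{-1377}} = \frac{1}{\left(59 + 0\right) \left(- \frac{1}{7203}\right) - - \frac{9881}{1377}} = \frac{1}{59 \left(- \frac{1}{7203}\right) + \frac{9881}{1377}} = \frac{1}{- \frac{59}{7203} + \frac{9881}{1377}} = \frac{1}{\frac{23697200}{3306177}} = \frac{3306177}{23697200}$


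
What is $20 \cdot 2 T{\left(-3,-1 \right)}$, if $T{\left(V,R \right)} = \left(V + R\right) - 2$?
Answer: $-240$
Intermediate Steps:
$T{\left(V,R \right)} = -2 + R + V$ ($T{\left(V,R \right)} = \left(R + V\right) - 2 = -2 + R + V$)
$20 \cdot 2 T{\left(-3,-1 \right)} = 20 \cdot 2 \left(-2 - 1 - 3\right) = 40 \left(-6\right) = -240$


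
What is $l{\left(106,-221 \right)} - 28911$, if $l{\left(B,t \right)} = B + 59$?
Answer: $-28746$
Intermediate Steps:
$l{\left(B,t \right)} = 59 + B$
$l{\left(106,-221 \right)} - 28911 = \left(59 + 106\right) - 28911 = 165 - 28911 = -28746$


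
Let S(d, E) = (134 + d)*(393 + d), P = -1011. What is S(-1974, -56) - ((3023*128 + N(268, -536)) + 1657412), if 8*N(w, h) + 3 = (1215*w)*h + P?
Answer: 90725403/4 ≈ 2.2681e+7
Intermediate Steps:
N(w, h) = -507/4 + 1215*h*w/8 (N(w, h) = -3/8 + ((1215*w)*h - 1011)/8 = -3/8 + (1215*h*w - 1011)/8 = -3/8 + (-1011 + 1215*h*w)/8 = -3/8 + (-1011/8 + 1215*h*w/8) = -507/4 + 1215*h*w/8)
S(-1974, -56) - ((3023*128 + N(268, -536)) + 1657412) = (52662 + (-1974)² + 527*(-1974)) - ((3023*128 + (-507/4 + (1215/8)*(-536)*268)) + 1657412) = (52662 + 3896676 - 1040298) - ((386944 + (-507/4 - 21816540)) + 1657412) = 2909040 - ((386944 - 87266667/4) + 1657412) = 2909040 - (-85718891/4 + 1657412) = 2909040 - 1*(-79089243/4) = 2909040 + 79089243/4 = 90725403/4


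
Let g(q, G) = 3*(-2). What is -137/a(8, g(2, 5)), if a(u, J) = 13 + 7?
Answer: -137/20 ≈ -6.8500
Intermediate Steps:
g(q, G) = -6
a(u, J) = 20
-137/a(8, g(2, 5)) = -137/20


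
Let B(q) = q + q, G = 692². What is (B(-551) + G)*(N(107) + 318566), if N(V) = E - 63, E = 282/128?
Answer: 4869429851373/32 ≈ 1.5217e+11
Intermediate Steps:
E = 141/64 (E = 282*(1/128) = 141/64 ≈ 2.2031)
G = 478864
B(q) = 2*q
N(V) = -3891/64 (N(V) = 141/64 - 63 = -3891/64)
(B(-551) + G)*(N(107) + 318566) = (2*(-551) + 478864)*(-3891/64 + 318566) = (-1102 + 478864)*(20384333/64) = 477762*(20384333/64) = 4869429851373/32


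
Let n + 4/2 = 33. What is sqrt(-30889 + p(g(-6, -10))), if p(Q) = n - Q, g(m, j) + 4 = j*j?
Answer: I*sqrt(30954) ≈ 175.94*I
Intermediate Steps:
n = 31 (n = -2 + 33 = 31)
g(m, j) = -4 + j**2 (g(m, j) = -4 + j*j = -4 + j**2)
p(Q) = 31 - Q
sqrt(-30889 + p(g(-6, -10))) = sqrt(-30889 + (31 - (-4 + (-10)**2))) = sqrt(-30889 + (31 - (-4 + 100))) = sqrt(-30889 + (31 - 1*96)) = sqrt(-30889 + (31 - 96)) = sqrt(-30889 - 65) = sqrt(-30954) = I*sqrt(30954)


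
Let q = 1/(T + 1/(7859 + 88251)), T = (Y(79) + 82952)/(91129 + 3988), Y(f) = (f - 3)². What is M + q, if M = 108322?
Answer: 923751340280304/8527743197 ≈ 1.0832e+5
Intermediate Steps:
Y(f) = (-3 + f)²
T = 88728/95117 (T = ((-3 + 79)² + 82952)/(91129 + 3988) = (76² + 82952)/95117 = (5776 + 82952)*(1/95117) = 88728*(1/95117) = 88728/95117 ≈ 0.93283)
q = 9141694870/8527743197 (q = 1/(88728/95117 + 1/(7859 + 88251)) = 1/(88728/95117 + 1/96110) = 1/(8527743197/9141694870) = 9141694870/8527743197 ≈ 1.0720)
M + q = 108322 + 9141694870/8527743197 = 923751340280304/8527743197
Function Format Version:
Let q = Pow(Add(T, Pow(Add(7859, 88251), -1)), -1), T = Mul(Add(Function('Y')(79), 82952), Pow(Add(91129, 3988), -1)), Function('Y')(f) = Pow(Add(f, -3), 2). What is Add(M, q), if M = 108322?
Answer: Rational(923751340280304, 8527743197) ≈ 1.0832e+5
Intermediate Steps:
Function('Y')(f) = Pow(Add(-3, f), 2)
T = Rational(88728, 95117) (T = Mul(Add(Pow(Add(-3, 79), 2), 82952), Pow(Add(91129, 3988), -1)) = Mul(Add(Pow(76, 2), 82952), Pow(95117, -1)) = Mul(Add(5776, 82952), Rational(1, 95117)) = Mul(88728, Rational(1, 95117)) = Rational(88728, 95117) ≈ 0.93283)
q = Rational(9141694870, 8527743197) (q = Pow(Add(Rational(88728, 95117), Pow(Add(7859, 88251), -1)), -1) = Pow(Add(Rational(88728, 95117), Pow(96110, -1)), -1) = Pow(Add(Rational(88728, 95117), Rational(1, 96110)), -1) = Pow(Rational(8527743197, 9141694870), -1) = Rational(9141694870, 8527743197) ≈ 1.0720)
Add(M, q) = Add(108322, Rational(9141694870, 8527743197)) = Rational(923751340280304, 8527743197)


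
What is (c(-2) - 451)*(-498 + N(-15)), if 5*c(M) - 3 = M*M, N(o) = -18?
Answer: 1159968/5 ≈ 2.3199e+5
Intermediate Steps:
c(M) = ⅗ + M²/5 (c(M) = ⅗ + (M*M)/5 = ⅗ + M²/5)
(c(-2) - 451)*(-498 + N(-15)) = ((⅗ + (⅕)*(-2)²) - 451)*(-498 - 18) = ((⅗ + (⅕)*4) - 451)*(-516) = ((⅗ + ⅘) - 451)*(-516) = (7/5 - 451)*(-516) = -2248/5*(-516) = 1159968/5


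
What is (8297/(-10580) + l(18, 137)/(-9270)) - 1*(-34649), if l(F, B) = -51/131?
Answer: 14838715858903/428267820 ≈ 34648.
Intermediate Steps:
l(F, B) = -51/131 (l(F, B) = -51*1/131 = -51/131)
(8297/(-10580) + l(18, 137)/(-9270)) - 1*(-34649) = (8297/(-10580) - 51/131/(-9270)) - 1*(-34649) = (8297*(-1/10580) - 51/131*(-1/9270)) + 34649 = (-8297/10580 + 17/404790) + 34649 = -335836277/428267820 + 34649 = 14838715858903/428267820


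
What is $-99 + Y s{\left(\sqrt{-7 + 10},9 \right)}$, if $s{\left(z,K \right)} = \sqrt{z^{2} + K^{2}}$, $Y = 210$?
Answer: $-99 + 420 \sqrt{21} \approx 1825.7$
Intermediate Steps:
$s{\left(z,K \right)} = \sqrt{K^{2} + z^{2}}$
$-99 + Y s{\left(\sqrt{-7 + 10},9 \right)} = -99 + 210 \sqrt{9^{2} + \left(\sqrt{-7 + 10}\right)^{2}} = -99 + 210 \sqrt{81 + \left(\sqrt{3}\right)^{2}} = -99 + 210 \sqrt{81 + 3} = -99 + 210 \sqrt{84} = -99 + 210 \cdot 2 \sqrt{21} = -99 + 420 \sqrt{21}$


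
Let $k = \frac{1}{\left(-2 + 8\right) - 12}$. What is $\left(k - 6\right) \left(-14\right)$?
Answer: $\frac{259}{3} \approx 86.333$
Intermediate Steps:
$k = - \frac{1}{6}$ ($k = \frac{1}{6 - 12} = \frac{1}{-6} = - \frac{1}{6} \approx -0.16667$)
$\left(k - 6\right) \left(-14\right) = \left(- \frac{1}{6} - 6\right) \left(-14\right) = \left(- \frac{37}{6}\right) \left(-14\right) = \frac{259}{3}$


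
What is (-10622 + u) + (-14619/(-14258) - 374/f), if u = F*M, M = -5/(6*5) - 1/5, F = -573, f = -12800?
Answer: -475001070717/45625600 ≈ -10411.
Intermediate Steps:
M = -11/30 (M = -5/30 - 1*1/5 = -5*1/30 - 1/5 = -1/6 - 1/5 = -11/30 ≈ -0.36667)
u = 2101/10 (u = -573*(-11/30) = 2101/10 ≈ 210.10)
(-10622 + u) + (-14619/(-14258) - 374/f) = (-10622 + 2101/10) + (-14619/(-14258) - 374/(-12800)) = -104119/10 + (-14619*(-1/14258) - 374*(-1/12800)) = -104119/10 + (14619/14258 + 187/6400) = -104119/10 + 48113923/45625600 = -475001070717/45625600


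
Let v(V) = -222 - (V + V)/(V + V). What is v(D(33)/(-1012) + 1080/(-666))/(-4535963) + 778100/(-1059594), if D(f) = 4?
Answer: -1764598260419/2403139589511 ≈ -0.73429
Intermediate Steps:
v(V) = -223 (v(V) = -222 - 2*V/(2*V) = -222 - 2*V*1/(2*V) = -222 - 1*1 = -222 - 1 = -223)
v(D(33)/(-1012) + 1080/(-666))/(-4535963) + 778100/(-1059594) = -223/(-4535963) + 778100/(-1059594) = -223*(-1/4535963) + 778100*(-1/1059594) = 223/4535963 - 389050/529797 = -1764598260419/2403139589511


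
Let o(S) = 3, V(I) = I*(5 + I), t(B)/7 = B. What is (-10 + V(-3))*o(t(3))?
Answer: -48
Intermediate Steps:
t(B) = 7*B
(-10 + V(-3))*o(t(3)) = (-10 - 3*(5 - 3))*3 = (-10 - 3*2)*3 = (-10 - 6)*3 = -16*3 = -48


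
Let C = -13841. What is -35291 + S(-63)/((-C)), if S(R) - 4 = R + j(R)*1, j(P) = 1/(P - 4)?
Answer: -32727006931/927347 ≈ -35291.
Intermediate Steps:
j(P) = 1/(-4 + P)
S(R) = 4 + R + 1/(-4 + R) (S(R) = 4 + (R + 1/(-4 + R)) = 4 + R + 1/(-4 + R))
-35291 + S(-63)/((-C)) = -35291 + ((-15 + (-63)²)/(-4 - 63))/((-1*(-13841))) = -35291 + ((-15 + 3969)/(-67))/13841 = -35291 - 1/67*3954*(1/13841) = -35291 - 3954/67*1/13841 = -35291 - 3954/927347 = -32727006931/927347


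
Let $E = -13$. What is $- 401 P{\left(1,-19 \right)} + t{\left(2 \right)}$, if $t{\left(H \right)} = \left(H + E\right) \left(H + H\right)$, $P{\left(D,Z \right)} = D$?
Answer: $-445$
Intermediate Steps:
$t{\left(H \right)} = 2 H \left(-13 + H\right)$ ($t{\left(H \right)} = \left(H - 13\right) \left(H + H\right) = \left(-13 + H\right) 2 H = 2 H \left(-13 + H\right)$)
$- 401 P{\left(1,-19 \right)} + t{\left(2 \right)} = \left(-401\right) 1 + 2 \cdot 2 \left(-13 + 2\right) = -401 + 2 \cdot 2 \left(-11\right) = -401 - 44 = -445$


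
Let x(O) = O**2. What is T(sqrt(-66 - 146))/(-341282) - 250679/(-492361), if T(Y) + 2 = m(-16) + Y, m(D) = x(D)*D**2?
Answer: 26642922352/84016973401 - I*sqrt(53)/170641 ≈ 0.31711 - 4.2663e-5*I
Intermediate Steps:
m(D) = D**4 (m(D) = D**2*D**2 = D**4)
T(Y) = 65534 + Y (T(Y) = -2 + ((-16)**4 + Y) = -2 + (65536 + Y) = 65534 + Y)
T(sqrt(-66 - 146))/(-341282) - 250679/(-492361) = (65534 + sqrt(-66 - 146))/(-341282) - 250679/(-492361) = (65534 + sqrt(-212))*(-1/341282) - 250679*(-1/492361) = (65534 + 2*I*sqrt(53))*(-1/341282) + 250679/492361 = (-32767/170641 - I*sqrt(53)/170641) + 250679/492361 = 26642922352/84016973401 - I*sqrt(53)/170641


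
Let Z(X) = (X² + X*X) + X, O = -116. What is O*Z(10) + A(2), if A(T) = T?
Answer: -24358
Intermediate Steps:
Z(X) = X + 2*X² (Z(X) = (X² + X²) + X = 2*X² + X = X + 2*X²)
O*Z(10) + A(2) = -1160*(1 + 2*10) + 2 = -1160*(1 + 20) + 2 = -1160*21 + 2 = -116*210 + 2 = -24360 + 2 = -24358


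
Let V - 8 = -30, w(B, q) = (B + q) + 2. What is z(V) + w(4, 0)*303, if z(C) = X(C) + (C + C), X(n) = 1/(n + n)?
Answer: 78055/44 ≈ 1774.0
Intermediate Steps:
w(B, q) = 2 + B + q
V = -22 (V = 8 - 30 = -22)
X(n) = 1/(2*n)
z(C) = 1/(2*C) + 2*C (z(C) = 1/(2*C) + (C + C) = 1/(2*C) + 2*C)
z(V) + w(4, 0)*303 = ((½)/(-22) + 2*(-22)) + (2 + 4 + 0)*303 = ((½)*(-1/22) - 44) + 6*303 = (-1/44 - 44) + 1818 = -1937/44 + 1818 = 78055/44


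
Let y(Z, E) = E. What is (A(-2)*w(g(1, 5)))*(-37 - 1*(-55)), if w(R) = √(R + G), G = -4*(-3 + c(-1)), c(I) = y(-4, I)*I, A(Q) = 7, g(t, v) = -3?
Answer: 126*√5 ≈ 281.74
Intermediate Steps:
c(I) = I² (c(I) = I*I = I²)
G = 8 (G = -4*(-3 + (-1)²) = -4*(-3 + 1) = -4*(-2) = 8)
w(R) = √(8 + R) (w(R) = √(R + 8) = √(8 + R))
(A(-2)*w(g(1, 5)))*(-37 - 1*(-55)) = (7*√(8 - 3))*(-37 - 1*(-55)) = (7*√5)*(-37 + 55) = (7*√5)*18 = 126*√5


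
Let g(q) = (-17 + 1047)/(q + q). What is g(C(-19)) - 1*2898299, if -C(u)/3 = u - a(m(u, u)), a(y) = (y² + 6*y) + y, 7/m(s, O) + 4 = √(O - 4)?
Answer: (-895570271*√23 + 2434567555*I)/(3*(-280*I + 103*√23)) ≈ -2.8983e+6 + 3.8784*I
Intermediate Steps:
m(s, O) = 7/(-4 + √(-4 + O)) (m(s, O) = 7/(-4 + √(O - 4)) = 7/(-4 + √(-4 + O)))
a(y) = y² + 7*y
C(u) = -3*u + 21*(7 + 7/(-4 + √(-4 + u)))/(-4 + √(-4 + u)) (C(u) = -3*(u - 7/(-4 + √(-4 + u))*(7 + 7/(-4 + √(-4 + u)))) = -3*(u - 7*(7 + 7/(-4 + √(-4 + u)))/(-4 + √(-4 + u))) = -3*u + 21*(7 + 7/(-4 + √(-4 + u)))/(-4 + √(-4 + u)))
g(q) = 515/q (g(q) = 1030/((2*q)) = 1030*(1/(2*q)) = 515/q)
g(C(-19)) - 1*2898299 = 515/((3*(-147 + 49*√(-4 - 19) - 1*(-19)*(-4 + √(-4 - 19))²)/(-4 + √(-4 - 19))²)) - 1*2898299 = 515/((3*(-147 + 49*√(-23) - 1*(-19)*(-4 + √(-23))²)/(-4 + √(-23))²)) - 2898299 = 515/((3*(-147 + 49*(I*√23) - 1*(-19)*(-4 + I*√23)²)/(-4 + I*√23)²)) - 2898299 = 515/((3*(-147 + 49*I*√23 + 19*(-4 + I*√23)²)/(-4 + I*√23)²)) - 2898299 = 515/((3*(-147 + 19*(-4 + I*√23)² + 49*I*√23)/(-4 + I*√23)²)) - 2898299 = 515*((-4 + I*√23)²/(3*(-147 + 19*(-4 + I*√23)² + 49*I*√23))) - 2898299 = 515*(-4 + I*√23)²/(3*(-147 + 19*(-4 + I*√23)² + 49*I*√23)) - 2898299 = -2898299 + 515*(-4 + I*√23)²/(3*(-147 + 19*(-4 + I*√23)² + 49*I*√23))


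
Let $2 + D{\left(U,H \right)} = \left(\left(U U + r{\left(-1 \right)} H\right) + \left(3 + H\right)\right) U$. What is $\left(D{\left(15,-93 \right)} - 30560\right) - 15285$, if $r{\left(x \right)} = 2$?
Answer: $-46612$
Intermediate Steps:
$D{\left(U,H \right)} = -2 + U \left(3 + U^{2} + 3 H\right)$ ($D{\left(U,H \right)} = -2 + \left(\left(U U + 2 H\right) + \left(3 + H\right)\right) U = -2 + \left(\left(U^{2} + 2 H\right) + \left(3 + H\right)\right) U = -2 + \left(3 + U^{2} + 3 H\right) U = -2 + U \left(3 + U^{2} + 3 H\right)$)
$\left(D{\left(15,-93 \right)} - 30560\right) - 15285 = \left(\left(-2 + 15^{3} + 3 \cdot 15 + 3 \left(-93\right) 15\right) - 30560\right) - 15285 = \left(\left(-2 + 3375 + 45 - 4185\right) - 30560\right) - 15285 = \left(-767 - 30560\right) - 15285 = -31327 - 15285 = -46612$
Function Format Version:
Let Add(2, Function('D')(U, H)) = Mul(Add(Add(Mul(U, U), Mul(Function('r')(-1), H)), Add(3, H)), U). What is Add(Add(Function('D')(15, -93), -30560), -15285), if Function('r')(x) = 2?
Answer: -46612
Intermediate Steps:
Function('D')(U, H) = Add(-2, Mul(U, Add(3, Pow(U, 2), Mul(3, H)))) (Function('D')(U, H) = Add(-2, Mul(Add(Add(Mul(U, U), Mul(2, H)), Add(3, H)), U)) = Add(-2, Mul(Add(Add(Pow(U, 2), Mul(2, H)), Add(3, H)), U)) = Add(-2, Mul(Add(3, Pow(U, 2), Mul(3, H)), U)) = Add(-2, Mul(U, Add(3, Pow(U, 2), Mul(3, H)))))
Add(Add(Function('D')(15, -93), -30560), -15285) = Add(Add(Add(-2, Pow(15, 3), Mul(3, 15), Mul(3, -93, 15)), -30560), -15285) = Add(Add(Add(-2, 3375, 45, -4185), -30560), -15285) = Add(Add(-767, -30560), -15285) = Add(-31327, -15285) = -46612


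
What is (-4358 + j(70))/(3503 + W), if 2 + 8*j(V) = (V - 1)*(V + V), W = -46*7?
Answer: -12603/12724 ≈ -0.99049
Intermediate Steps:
W = -322
j(V) = -1/4 + V*(-1 + V)/4 (j(V) = -1/4 + ((V - 1)*(V + V))/8 = -1/4 + ((-1 + V)*(2*V))/8 = -1/4 + (2*V*(-1 + V))/8 = -1/4 + V*(-1 + V)/4)
(-4358 + j(70))/(3503 + W) = (-4358 + (-1/4 - 1/4*70 + (1/4)*70**2))/(3503 - 322) = (-4358 + (-1/4 - 35/2 + (1/4)*4900))/3181 = (-4358 + (-1/4 - 35/2 + 1225))*(1/3181) = (-4358 + 4829/4)*(1/3181) = -12603/4*1/3181 = -12603/12724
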